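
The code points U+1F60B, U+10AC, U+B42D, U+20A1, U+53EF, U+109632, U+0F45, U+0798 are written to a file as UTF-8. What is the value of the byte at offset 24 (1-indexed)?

1-indexed offset 24 is 0-indexed offset 23.
U+1F60B → 4-byte form F0 9F 98 8B at offsets 0–3.
U+10AC → 3-byte form E1 82 AC at offsets 4–6.
U+B42D → 3-byte form EB 90 AD at offsets 7–9.
U+20A1 → 3-byte form E2 82 A1 at offsets 10–12.
U+53EF → 3-byte form E5 8F AF at offsets 13–15.
U+109632 → 4-byte form F4 89 98 B2 at offsets 16–19.
U+0F45 → 3-byte form E0 BD 85 at offsets 20–22.
U+0798 → 2-byte form DE 98 at offsets 23–24.
Offset 23 falls in char 8's range; it's byte 1 of DE 98 = 0xDE.

0xDE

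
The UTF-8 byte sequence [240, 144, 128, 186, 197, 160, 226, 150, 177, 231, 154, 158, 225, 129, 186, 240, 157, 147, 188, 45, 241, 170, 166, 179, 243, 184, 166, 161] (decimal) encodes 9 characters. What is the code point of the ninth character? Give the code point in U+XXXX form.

U+F89A1

Offset 0: leading byte 0xF0 = 11110000 → 4-byte char #1 = F0 90 80 BA.
Offset 4: leading byte 0xC5 = 11000101 → 2-byte char #2 = C5 A0.
Offset 6: leading byte 0xE2 = 11100010 → 3-byte char #3 = E2 96 B1.
Offset 9: leading byte 0xE7 = 11100111 → 3-byte char #4 = E7 9A 9E.
Offset 12: leading byte 0xE1 = 11100001 → 3-byte char #5 = E1 81 BA.
Offset 15: leading byte 0xF0 = 11110000 → 4-byte char #6 = F0 9D 93 BC.
Offset 19: leading byte 0x2D = 00101101 → 1-byte char #7 = 2D.
Offset 20: leading byte 0xF1 = 11110001 → 4-byte char #8 = F1 AA A6 B3.
Offset 24: leading byte 0xF3 = 11110011 → 4-byte char #9 = F3 B8 A6 A1.
Leading byte 0xF3 = 11110011 matches 11110xxx → 4-byte sequence.
Byte 1: 0xF3 = 11110011, payload 011 (3 bits).
Byte 2: 0xB8 = 10111000 (10xxxxxx ✓), payload 111000.
Byte 3: 0xA6 = 10100110 (10xxxxxx ✓), payload 100110.
Byte 4: 0xA1 = 10100001 (10xxxxxx ✓), payload 100001.
Concatenate: 011111000100110100001 = 0xF89A1 (21 bits → U+F89A1).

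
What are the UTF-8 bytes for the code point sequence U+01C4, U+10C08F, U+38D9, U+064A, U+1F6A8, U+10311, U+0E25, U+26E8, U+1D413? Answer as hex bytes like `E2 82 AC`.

U+01C4: 2-byte form → C7 84.
U+10C08F: 4-byte form → F4 8C 82 8F.
U+38D9: 3-byte form → E3 A3 99.
U+064A: 2-byte form → D9 8A.
U+1F6A8: 4-byte form → F0 9F 9A A8.
U+10311: 4-byte form → F0 90 8C 91.
U+0E25: 3-byte form → E0 B8 A5.
U+26E8: 3-byte form → E2 9B A8.
U+1D413: 4-byte form → F0 9D 90 93.
Concatenated (29 bytes): C7 84 F4 8C 82 8F E3 A3 99 D9 8A F0 9F 9A A8 F0 90 8C 91 E0 B8 A5 E2 9B A8 F0 9D 90 93.

C7 84 F4 8C 82 8F E3 A3 99 D9 8A F0 9F 9A A8 F0 90 8C 91 E0 B8 A5 E2 9B A8 F0 9D 90 93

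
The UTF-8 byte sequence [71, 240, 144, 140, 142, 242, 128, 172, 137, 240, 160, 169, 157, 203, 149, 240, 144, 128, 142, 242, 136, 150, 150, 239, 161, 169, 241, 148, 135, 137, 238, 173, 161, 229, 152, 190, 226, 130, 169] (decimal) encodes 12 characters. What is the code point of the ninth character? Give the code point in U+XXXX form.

U+541C9

Offset 0: leading byte 0x47 = 01000111 → 1-byte char #1 = 47.
Offset 1: leading byte 0xF0 = 11110000 → 4-byte char #2 = F0 90 8C 8E.
Offset 5: leading byte 0xF2 = 11110010 → 4-byte char #3 = F2 80 AC 89.
Offset 9: leading byte 0xF0 = 11110000 → 4-byte char #4 = F0 A0 A9 9D.
Offset 13: leading byte 0xCB = 11001011 → 2-byte char #5 = CB 95.
Offset 15: leading byte 0xF0 = 11110000 → 4-byte char #6 = F0 90 80 8E.
Offset 19: leading byte 0xF2 = 11110010 → 4-byte char #7 = F2 88 96 96.
Offset 23: leading byte 0xEF = 11101111 → 3-byte char #8 = EF A1 A9.
Offset 26: leading byte 0xF1 = 11110001 → 4-byte char #9 = F1 94 87 89.
Leading byte 0xF1 = 11110001 matches 11110xxx → 4-byte sequence.
Byte 1: 0xF1 = 11110001, payload 001 (3 bits).
Byte 2: 0x94 = 10010100 (10xxxxxx ✓), payload 010100.
Byte 3: 0x87 = 10000111 (10xxxxxx ✓), payload 000111.
Byte 4: 0x89 = 10001001 (10xxxxxx ✓), payload 001001.
Concatenate: 001010100000111001001 = 0x541C9 (21 bits → U+541C9).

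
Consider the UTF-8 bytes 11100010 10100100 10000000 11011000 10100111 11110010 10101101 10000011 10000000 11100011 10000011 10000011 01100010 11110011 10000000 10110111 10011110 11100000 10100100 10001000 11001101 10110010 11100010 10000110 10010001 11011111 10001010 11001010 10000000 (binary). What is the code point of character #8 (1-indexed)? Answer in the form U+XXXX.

U+0372

Offset 0: leading byte 0xE2 = 11100010 → 3-byte char #1 = E2 A4 80.
Offset 3: leading byte 0xD8 = 11011000 → 2-byte char #2 = D8 A7.
Offset 5: leading byte 0xF2 = 11110010 → 4-byte char #3 = F2 AD 83 80.
Offset 9: leading byte 0xE3 = 11100011 → 3-byte char #4 = E3 83 83.
Offset 12: leading byte 0x62 = 01100010 → 1-byte char #5 = 62.
Offset 13: leading byte 0xF3 = 11110011 → 4-byte char #6 = F3 80 B7 9E.
Offset 17: leading byte 0xE0 = 11100000 → 3-byte char #7 = E0 A4 88.
Offset 20: leading byte 0xCD = 11001101 → 2-byte char #8 = CD B2.
Leading byte 0xCD = 11001101 matches 110xxxxx → 2-byte sequence.
Byte 1: 0xCD = 11001101, payload 01101 (5 bits).
Byte 2: 0xB2 = 10110010 (10xxxxxx ✓), payload 110010.
Concatenate: 01101110010 = 0x372 (11 bits → U+0372).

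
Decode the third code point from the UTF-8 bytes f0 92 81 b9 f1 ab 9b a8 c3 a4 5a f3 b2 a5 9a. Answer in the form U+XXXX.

U+00E4

Offset 0: leading byte 0xF0 = 11110000 → 4-byte char #1 = F0 92 81 B9.
Offset 4: leading byte 0xF1 = 11110001 → 4-byte char #2 = F1 AB 9B A8.
Offset 8: leading byte 0xC3 = 11000011 → 2-byte char #3 = C3 A4.
Leading byte 0xC3 = 11000011 matches 110xxxxx → 2-byte sequence.
Byte 1: 0xC3 = 11000011, payload 00011 (5 bits).
Byte 2: 0xA4 = 10100100 (10xxxxxx ✓), payload 100100.
Concatenate: 00011100100 = 0xE4 (11 bits → U+00E4).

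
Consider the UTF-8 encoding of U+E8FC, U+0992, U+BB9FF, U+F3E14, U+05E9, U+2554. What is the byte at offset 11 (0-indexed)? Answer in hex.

0xB3

U+E8FC → 3-byte form EE A3 BC at offsets 0–2.
U+0992 → 3-byte form E0 A6 92 at offsets 3–5.
U+BB9FF → 4-byte form F2 BB A7 BF at offsets 6–9.
U+F3E14 → 4-byte form F3 B3 B8 94 at offsets 10–13.
Offset 11 falls in char 4's range; it's byte 2 of F3 B3 B8 94 = 0xB3.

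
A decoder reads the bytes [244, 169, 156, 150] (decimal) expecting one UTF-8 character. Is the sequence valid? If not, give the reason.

invalid (encodes a value above U+10FFFF)

Leading byte 0xF4 = 11110100 → 4-byte form.
Payload = 0x129716, which exceeds U+10FFFF, the maximum Unicode code point. (Leading bytes F5–FF, or F4 followed by ≥ 0x90, are invalid.)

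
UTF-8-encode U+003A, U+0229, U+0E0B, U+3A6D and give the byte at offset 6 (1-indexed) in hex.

0x8B

1-indexed offset 6 is 0-indexed offset 5.
U+003A → 1-byte form 3A at offsets 0–0.
U+0229 → 2-byte form C8 A9 at offsets 1–2.
U+0E0B → 3-byte form E0 B8 8B at offsets 3–5.
Offset 5 falls in char 3's range; it's byte 3 of E0 B8 8B = 0x8B.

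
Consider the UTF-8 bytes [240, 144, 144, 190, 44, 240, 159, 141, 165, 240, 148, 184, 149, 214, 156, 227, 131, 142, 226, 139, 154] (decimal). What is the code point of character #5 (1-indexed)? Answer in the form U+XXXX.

Offset 0: leading byte 0xF0 = 11110000 → 4-byte char #1 = F0 90 90 BE.
Offset 4: leading byte 0x2C = 00101100 → 1-byte char #2 = 2C.
Offset 5: leading byte 0xF0 = 11110000 → 4-byte char #3 = F0 9F 8D A5.
Offset 9: leading byte 0xF0 = 11110000 → 4-byte char #4 = F0 94 B8 95.
Offset 13: leading byte 0xD6 = 11010110 → 2-byte char #5 = D6 9C.
Leading byte 0xD6 = 11010110 matches 110xxxxx → 2-byte sequence.
Byte 1: 0xD6 = 11010110, payload 10110 (5 bits).
Byte 2: 0x9C = 10011100 (10xxxxxx ✓), payload 011100.
Concatenate: 10110011100 = 0x59C (11 bits → U+059C).

U+059C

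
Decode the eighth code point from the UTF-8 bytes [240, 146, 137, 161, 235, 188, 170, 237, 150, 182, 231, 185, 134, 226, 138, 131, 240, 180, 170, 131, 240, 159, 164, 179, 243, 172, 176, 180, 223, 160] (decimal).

U+ECC34

Offset 0: leading byte 0xF0 = 11110000 → 4-byte char #1 = F0 92 89 A1.
Offset 4: leading byte 0xEB = 11101011 → 3-byte char #2 = EB BC AA.
Offset 7: leading byte 0xED = 11101101 → 3-byte char #3 = ED 96 B6.
Offset 10: leading byte 0xE7 = 11100111 → 3-byte char #4 = E7 B9 86.
Offset 13: leading byte 0xE2 = 11100010 → 3-byte char #5 = E2 8A 83.
Offset 16: leading byte 0xF0 = 11110000 → 4-byte char #6 = F0 B4 AA 83.
Offset 20: leading byte 0xF0 = 11110000 → 4-byte char #7 = F0 9F A4 B3.
Offset 24: leading byte 0xF3 = 11110011 → 4-byte char #8 = F3 AC B0 B4.
Leading byte 0xF3 = 11110011 matches 11110xxx → 4-byte sequence.
Byte 1: 0xF3 = 11110011, payload 011 (3 bits).
Byte 2: 0xAC = 10101100 (10xxxxxx ✓), payload 101100.
Byte 3: 0xB0 = 10110000 (10xxxxxx ✓), payload 110000.
Byte 4: 0xB4 = 10110100 (10xxxxxx ✓), payload 110100.
Concatenate: 011101100110000110100 = 0xECC34 (21 bits → U+ECC34).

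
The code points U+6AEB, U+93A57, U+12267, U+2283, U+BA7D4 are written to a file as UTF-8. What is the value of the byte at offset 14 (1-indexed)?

0x83

1-indexed offset 14 is 0-indexed offset 13.
U+6AEB → 3-byte form E6 AB AB at offsets 0–2.
U+93A57 → 4-byte form F2 93 A9 97 at offsets 3–6.
U+12267 → 4-byte form F0 92 89 A7 at offsets 7–10.
U+2283 → 3-byte form E2 8A 83 at offsets 11–13.
Offset 13 falls in char 4's range; it's byte 3 of E2 8A 83 = 0x83.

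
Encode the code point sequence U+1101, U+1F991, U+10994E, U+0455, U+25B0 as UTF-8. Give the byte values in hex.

U+1101: 3-byte form → E1 84 81.
U+1F991: 4-byte form → F0 9F A6 91.
U+10994E: 4-byte form → F4 89 A5 8E.
U+0455: 2-byte form → D1 95.
U+25B0: 3-byte form → E2 96 B0.
Concatenated (16 bytes): E1 84 81 F0 9F A6 91 F4 89 A5 8E D1 95 E2 96 B0.

E1 84 81 F0 9F A6 91 F4 89 A5 8E D1 95 E2 96 B0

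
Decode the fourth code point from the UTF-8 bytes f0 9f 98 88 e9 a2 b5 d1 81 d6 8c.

U+058C

Offset 0: leading byte 0xF0 = 11110000 → 4-byte char #1 = F0 9F 98 88.
Offset 4: leading byte 0xE9 = 11101001 → 3-byte char #2 = E9 A2 B5.
Offset 7: leading byte 0xD1 = 11010001 → 2-byte char #3 = D1 81.
Offset 9: leading byte 0xD6 = 11010110 → 2-byte char #4 = D6 8C.
Leading byte 0xD6 = 11010110 matches 110xxxxx → 2-byte sequence.
Byte 1: 0xD6 = 11010110, payload 10110 (5 bits).
Byte 2: 0x8C = 10001100 (10xxxxxx ✓), payload 001100.
Concatenate: 10110001100 = 0x58C (11 bits → U+058C).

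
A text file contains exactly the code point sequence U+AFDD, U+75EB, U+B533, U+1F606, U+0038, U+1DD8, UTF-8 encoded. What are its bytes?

U+AFDD: 3-byte form → EA BF 9D.
U+75EB: 3-byte form → E7 97 AB.
U+B533: 3-byte form → EB 94 B3.
U+1F606: 4-byte form → F0 9F 98 86.
U+0038: 1-byte form → 38.
U+1DD8: 3-byte form → E1 B7 98.
Concatenated (17 bytes): EA BF 9D E7 97 AB EB 94 B3 F0 9F 98 86 38 E1 B7 98.

EA BF 9D E7 97 AB EB 94 B3 F0 9F 98 86 38 E1 B7 98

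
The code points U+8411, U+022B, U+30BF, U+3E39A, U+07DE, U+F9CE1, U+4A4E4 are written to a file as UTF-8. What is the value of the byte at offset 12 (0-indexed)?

0xDF

U+8411 → 3-byte form E8 90 91 at offsets 0–2.
U+022B → 2-byte form C8 AB at offsets 3–4.
U+30BF → 3-byte form E3 82 BF at offsets 5–7.
U+3E39A → 4-byte form F0 BE 8E 9A at offsets 8–11.
U+07DE → 2-byte form DF 9E at offsets 12–13.
Offset 12 falls in char 5's range; it's byte 1 of DF 9E = 0xDF.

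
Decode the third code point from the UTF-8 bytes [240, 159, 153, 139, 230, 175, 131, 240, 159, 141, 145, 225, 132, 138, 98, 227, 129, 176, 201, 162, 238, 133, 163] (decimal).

U+1F351

Offset 0: leading byte 0xF0 = 11110000 → 4-byte char #1 = F0 9F 99 8B.
Offset 4: leading byte 0xE6 = 11100110 → 3-byte char #2 = E6 AF 83.
Offset 7: leading byte 0xF0 = 11110000 → 4-byte char #3 = F0 9F 8D 91.
Leading byte 0xF0 = 11110000 matches 11110xxx → 4-byte sequence.
Byte 1: 0xF0 = 11110000, payload 000 (3 bits).
Byte 2: 0x9F = 10011111 (10xxxxxx ✓), payload 011111.
Byte 3: 0x8D = 10001101 (10xxxxxx ✓), payload 001101.
Byte 4: 0x91 = 10010001 (10xxxxxx ✓), payload 010001.
Concatenate: 000011111001101010001 = 0x1F351 (21 bits → U+1F351).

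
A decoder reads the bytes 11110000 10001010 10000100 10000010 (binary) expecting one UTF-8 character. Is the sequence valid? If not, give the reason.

invalid (overlong encoding)

Leading byte 0xF0 = 11110000 → 4-byte form.
Continuation bytes all match 10xxxxxx. Payload decodes to 0xA102.
But 0xA102 < 0x10000, the minimum for a 4-byte sequence — this is an overlong encoding.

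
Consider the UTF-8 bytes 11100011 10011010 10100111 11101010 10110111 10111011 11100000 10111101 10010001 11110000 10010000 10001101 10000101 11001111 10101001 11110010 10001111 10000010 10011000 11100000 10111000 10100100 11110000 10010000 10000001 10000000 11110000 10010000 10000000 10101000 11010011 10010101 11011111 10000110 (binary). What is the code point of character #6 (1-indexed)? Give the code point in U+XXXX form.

U+8F098

Offset 0: leading byte 0xE3 = 11100011 → 3-byte char #1 = E3 9A A7.
Offset 3: leading byte 0xEA = 11101010 → 3-byte char #2 = EA B7 BB.
Offset 6: leading byte 0xE0 = 11100000 → 3-byte char #3 = E0 BD 91.
Offset 9: leading byte 0xF0 = 11110000 → 4-byte char #4 = F0 90 8D 85.
Offset 13: leading byte 0xCF = 11001111 → 2-byte char #5 = CF A9.
Offset 15: leading byte 0xF2 = 11110010 → 4-byte char #6 = F2 8F 82 98.
Leading byte 0xF2 = 11110010 matches 11110xxx → 4-byte sequence.
Byte 1: 0xF2 = 11110010, payload 010 (3 bits).
Byte 2: 0x8F = 10001111 (10xxxxxx ✓), payload 001111.
Byte 3: 0x82 = 10000010 (10xxxxxx ✓), payload 000010.
Byte 4: 0x98 = 10011000 (10xxxxxx ✓), payload 011000.
Concatenate: 010001111000010011000 = 0x8F098 (21 bits → U+8F098).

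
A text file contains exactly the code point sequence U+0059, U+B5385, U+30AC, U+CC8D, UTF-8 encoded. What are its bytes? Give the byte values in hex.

59 F2 B5 8E 85 E3 82 AC EC B2 8D

U+0059: 1-byte form → 59.
U+B5385: 4-byte form → F2 B5 8E 85.
U+30AC: 3-byte form → E3 82 AC.
U+CC8D: 3-byte form → EC B2 8D.
Concatenated (11 bytes): 59 F2 B5 8E 85 E3 82 AC EC B2 8D.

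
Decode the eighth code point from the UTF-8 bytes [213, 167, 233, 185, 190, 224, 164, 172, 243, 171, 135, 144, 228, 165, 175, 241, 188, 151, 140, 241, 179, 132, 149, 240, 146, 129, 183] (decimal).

U+12077

Offset 0: leading byte 0xD5 = 11010101 → 2-byte char #1 = D5 A7.
Offset 2: leading byte 0xE9 = 11101001 → 3-byte char #2 = E9 B9 BE.
Offset 5: leading byte 0xE0 = 11100000 → 3-byte char #3 = E0 A4 AC.
Offset 8: leading byte 0xF3 = 11110011 → 4-byte char #4 = F3 AB 87 90.
Offset 12: leading byte 0xE4 = 11100100 → 3-byte char #5 = E4 A5 AF.
Offset 15: leading byte 0xF1 = 11110001 → 4-byte char #6 = F1 BC 97 8C.
Offset 19: leading byte 0xF1 = 11110001 → 4-byte char #7 = F1 B3 84 95.
Offset 23: leading byte 0xF0 = 11110000 → 4-byte char #8 = F0 92 81 B7.
Leading byte 0xF0 = 11110000 matches 11110xxx → 4-byte sequence.
Byte 1: 0xF0 = 11110000, payload 000 (3 bits).
Byte 2: 0x92 = 10010010 (10xxxxxx ✓), payload 010010.
Byte 3: 0x81 = 10000001 (10xxxxxx ✓), payload 000001.
Byte 4: 0xB7 = 10110111 (10xxxxxx ✓), payload 110111.
Concatenate: 000010010000001110111 = 0x12077 (21 bits → U+12077).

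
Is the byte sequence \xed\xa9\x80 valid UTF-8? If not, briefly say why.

Structurally a 3-byte sequence; payload = 0xDA40.
But 0xDA40 is in U+D800–U+DFFF, the surrogate range. Surrogates are not Unicode scalar values and are forbidden in UTF-8.

invalid (encodes a surrogate (U+D800–U+DFFF))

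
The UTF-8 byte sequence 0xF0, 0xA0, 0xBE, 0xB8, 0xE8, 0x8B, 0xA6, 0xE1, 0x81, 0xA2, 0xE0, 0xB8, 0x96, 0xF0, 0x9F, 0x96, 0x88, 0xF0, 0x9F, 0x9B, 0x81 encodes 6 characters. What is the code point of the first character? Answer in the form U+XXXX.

U+20FB8

Offset 0: leading byte 0xF0 = 11110000 → 4-byte char #1 = F0 A0 BE B8.
Leading byte 0xF0 = 11110000 matches 11110xxx → 4-byte sequence.
Byte 1: 0xF0 = 11110000, payload 000 (3 bits).
Byte 2: 0xA0 = 10100000 (10xxxxxx ✓), payload 100000.
Byte 3: 0xBE = 10111110 (10xxxxxx ✓), payload 111110.
Byte 4: 0xB8 = 10111000 (10xxxxxx ✓), payload 111000.
Concatenate: 000100000111110111000 = 0x20FB8 (21 bits → U+20FB8).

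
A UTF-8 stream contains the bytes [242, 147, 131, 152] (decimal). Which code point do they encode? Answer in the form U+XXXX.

U+930D8

Leading byte 0xF2 = 11110010 matches 11110xxx → 4-byte sequence.
Byte 1: 0xF2 = 11110010, payload 010 (3 bits).
Byte 2: 0x93 = 10010011 (10xxxxxx ✓), payload 010011.
Byte 3: 0x83 = 10000011 (10xxxxxx ✓), payload 000011.
Byte 4: 0x98 = 10011000 (10xxxxxx ✓), payload 011000.
Concatenate: 010010011000011011000 = 0x930D8 (21 bits → U+930D8).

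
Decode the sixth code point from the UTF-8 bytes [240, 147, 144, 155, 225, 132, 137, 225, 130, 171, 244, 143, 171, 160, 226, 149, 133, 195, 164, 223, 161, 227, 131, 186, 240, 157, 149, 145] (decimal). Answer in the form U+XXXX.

U+00E4

Offset 0: leading byte 0xF0 = 11110000 → 4-byte char #1 = F0 93 90 9B.
Offset 4: leading byte 0xE1 = 11100001 → 3-byte char #2 = E1 84 89.
Offset 7: leading byte 0xE1 = 11100001 → 3-byte char #3 = E1 82 AB.
Offset 10: leading byte 0xF4 = 11110100 → 4-byte char #4 = F4 8F AB A0.
Offset 14: leading byte 0xE2 = 11100010 → 3-byte char #5 = E2 95 85.
Offset 17: leading byte 0xC3 = 11000011 → 2-byte char #6 = C3 A4.
Leading byte 0xC3 = 11000011 matches 110xxxxx → 2-byte sequence.
Byte 1: 0xC3 = 11000011, payload 00011 (5 bits).
Byte 2: 0xA4 = 10100100 (10xxxxxx ✓), payload 100100.
Concatenate: 00011100100 = 0xE4 (11 bits → U+00E4).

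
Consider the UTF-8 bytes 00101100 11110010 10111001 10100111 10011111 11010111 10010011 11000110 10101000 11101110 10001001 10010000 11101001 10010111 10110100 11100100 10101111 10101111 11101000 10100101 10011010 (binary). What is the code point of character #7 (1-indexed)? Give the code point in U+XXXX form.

U+4BEF

Offset 0: leading byte 0x2C = 00101100 → 1-byte char #1 = 2C.
Offset 1: leading byte 0xF2 = 11110010 → 4-byte char #2 = F2 B9 A7 9F.
Offset 5: leading byte 0xD7 = 11010111 → 2-byte char #3 = D7 93.
Offset 7: leading byte 0xC6 = 11000110 → 2-byte char #4 = C6 A8.
Offset 9: leading byte 0xEE = 11101110 → 3-byte char #5 = EE 89 90.
Offset 12: leading byte 0xE9 = 11101001 → 3-byte char #6 = E9 97 B4.
Offset 15: leading byte 0xE4 = 11100100 → 3-byte char #7 = E4 AF AF.
Leading byte 0xE4 = 11100100 matches 1110xxxx → 3-byte sequence.
Byte 1: 0xE4 = 11100100, payload 0100 (4 bits).
Byte 2: 0xAF = 10101111 (10xxxxxx ✓), payload 101111.
Byte 3: 0xAF = 10101111 (10xxxxxx ✓), payload 101111.
Concatenate: 0100101111101111 = 0x4BEF (16 bits → U+4BEF).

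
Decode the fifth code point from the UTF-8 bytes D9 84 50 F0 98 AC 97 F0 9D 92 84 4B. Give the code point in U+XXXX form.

U+004B

Offset 0: leading byte 0xD9 = 11011001 → 2-byte char #1 = D9 84.
Offset 2: leading byte 0x50 = 01010000 → 1-byte char #2 = 50.
Offset 3: leading byte 0xF0 = 11110000 → 4-byte char #3 = F0 98 AC 97.
Offset 7: leading byte 0xF0 = 11110000 → 4-byte char #4 = F0 9D 92 84.
Offset 11: leading byte 0x4B = 01001011 → 1-byte char #5 = 4B.
Leading byte 0x4B = 01001011 matches 0xxxxxxx → 1-byte sequence.
Byte 1: 0x4B = 01001011, payload 1001011 (7 bits).
Concatenate: 1001011 = 0x4B (7 bits → U+004B).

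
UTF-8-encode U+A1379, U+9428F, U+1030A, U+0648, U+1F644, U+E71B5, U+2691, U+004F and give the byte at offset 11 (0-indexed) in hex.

0x8A

U+A1379 → 4-byte form F2 A1 8D B9 at offsets 0–3.
U+9428F → 4-byte form F2 94 8A 8F at offsets 4–7.
U+1030A → 4-byte form F0 90 8C 8A at offsets 8–11.
Offset 11 falls in char 3's range; it's byte 4 of F0 90 8C 8A = 0x8A.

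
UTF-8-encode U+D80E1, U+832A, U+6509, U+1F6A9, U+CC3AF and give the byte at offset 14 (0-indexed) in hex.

U+D80E1 → 4-byte form F3 98 83 A1 at offsets 0–3.
U+832A → 3-byte form E8 8C AA at offsets 4–6.
U+6509 → 3-byte form E6 94 89 at offsets 7–9.
U+1F6A9 → 4-byte form F0 9F 9A A9 at offsets 10–13.
U+CC3AF → 4-byte form F3 8C 8E AF at offsets 14–17.
Offset 14 falls in char 5's range; it's byte 1 of F3 8C 8E AF = 0xF3.

0xF3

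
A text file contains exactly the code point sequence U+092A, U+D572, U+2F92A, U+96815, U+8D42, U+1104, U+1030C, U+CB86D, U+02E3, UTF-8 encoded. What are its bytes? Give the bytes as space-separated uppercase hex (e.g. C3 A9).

U+092A: 3-byte form → E0 A4 AA.
U+D572: 3-byte form → ED 95 B2.
U+2F92A: 4-byte form → F0 AF A4 AA.
U+96815: 4-byte form → F2 96 A0 95.
U+8D42: 3-byte form → E8 B5 82.
U+1104: 3-byte form → E1 84 84.
U+1030C: 4-byte form → F0 90 8C 8C.
U+CB86D: 4-byte form → F3 8B A1 AD.
U+02E3: 2-byte form → CB A3.
Concatenated (30 bytes): E0 A4 AA ED 95 B2 F0 AF A4 AA F2 96 A0 95 E8 B5 82 E1 84 84 F0 90 8C 8C F3 8B A1 AD CB A3.

E0 A4 AA ED 95 B2 F0 AF A4 AA F2 96 A0 95 E8 B5 82 E1 84 84 F0 90 8C 8C F3 8B A1 AD CB A3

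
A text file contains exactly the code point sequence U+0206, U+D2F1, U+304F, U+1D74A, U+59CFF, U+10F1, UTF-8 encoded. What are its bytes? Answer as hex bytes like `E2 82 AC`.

C8 86 ED 8B B1 E3 81 8F F0 9D 9D 8A F1 99 B3 BF E1 83 B1

U+0206: 2-byte form → C8 86.
U+D2F1: 3-byte form → ED 8B B1.
U+304F: 3-byte form → E3 81 8F.
U+1D74A: 4-byte form → F0 9D 9D 8A.
U+59CFF: 4-byte form → F1 99 B3 BF.
U+10F1: 3-byte form → E1 83 B1.
Concatenated (19 bytes): C8 86 ED 8B B1 E3 81 8F F0 9D 9D 8A F1 99 B3 BF E1 83 B1.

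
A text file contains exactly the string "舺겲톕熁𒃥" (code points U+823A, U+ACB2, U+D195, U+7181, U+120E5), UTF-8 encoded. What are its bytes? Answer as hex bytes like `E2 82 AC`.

E8 88 BA EA B2 B2 ED 86 95 E7 86 81 F0 92 83 A5

U+823A: 3-byte form → E8 88 BA.
U+ACB2: 3-byte form → EA B2 B2.
U+D195: 3-byte form → ED 86 95.
U+7181: 3-byte form → E7 86 81.
U+120E5: 4-byte form → F0 92 83 A5.
Concatenated (16 bytes): E8 88 BA EA B2 B2 ED 86 95 E7 86 81 F0 92 83 A5.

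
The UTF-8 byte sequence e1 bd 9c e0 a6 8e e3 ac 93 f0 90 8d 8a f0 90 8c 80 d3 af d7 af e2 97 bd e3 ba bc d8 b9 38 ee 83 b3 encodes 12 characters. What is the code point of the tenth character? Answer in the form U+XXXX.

Offset 0: leading byte 0xE1 = 11100001 → 3-byte char #1 = E1 BD 9C.
Offset 3: leading byte 0xE0 = 11100000 → 3-byte char #2 = E0 A6 8E.
Offset 6: leading byte 0xE3 = 11100011 → 3-byte char #3 = E3 AC 93.
Offset 9: leading byte 0xF0 = 11110000 → 4-byte char #4 = F0 90 8D 8A.
Offset 13: leading byte 0xF0 = 11110000 → 4-byte char #5 = F0 90 8C 80.
Offset 17: leading byte 0xD3 = 11010011 → 2-byte char #6 = D3 AF.
Offset 19: leading byte 0xD7 = 11010111 → 2-byte char #7 = D7 AF.
Offset 21: leading byte 0xE2 = 11100010 → 3-byte char #8 = E2 97 BD.
Offset 24: leading byte 0xE3 = 11100011 → 3-byte char #9 = E3 BA BC.
Offset 27: leading byte 0xD8 = 11011000 → 2-byte char #10 = D8 B9.
Leading byte 0xD8 = 11011000 matches 110xxxxx → 2-byte sequence.
Byte 1: 0xD8 = 11011000, payload 11000 (5 bits).
Byte 2: 0xB9 = 10111001 (10xxxxxx ✓), payload 111001.
Concatenate: 11000111001 = 0x639 (11 bits → U+0639).

U+0639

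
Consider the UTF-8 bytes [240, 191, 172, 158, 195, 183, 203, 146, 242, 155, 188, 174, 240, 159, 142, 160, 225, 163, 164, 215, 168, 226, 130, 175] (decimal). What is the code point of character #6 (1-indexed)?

Offset 0: leading byte 0xF0 = 11110000 → 4-byte char #1 = F0 BF AC 9E.
Offset 4: leading byte 0xC3 = 11000011 → 2-byte char #2 = C3 B7.
Offset 6: leading byte 0xCB = 11001011 → 2-byte char #3 = CB 92.
Offset 8: leading byte 0xF2 = 11110010 → 4-byte char #4 = F2 9B BC AE.
Offset 12: leading byte 0xF0 = 11110000 → 4-byte char #5 = F0 9F 8E A0.
Offset 16: leading byte 0xE1 = 11100001 → 3-byte char #6 = E1 A3 A4.
Leading byte 0xE1 = 11100001 matches 1110xxxx → 3-byte sequence.
Byte 1: 0xE1 = 11100001, payload 0001 (4 bits).
Byte 2: 0xA3 = 10100011 (10xxxxxx ✓), payload 100011.
Byte 3: 0xA4 = 10100100 (10xxxxxx ✓), payload 100100.
Concatenate: 0001100011100100 = 0x18E4 (16 bits → U+18E4).

U+18E4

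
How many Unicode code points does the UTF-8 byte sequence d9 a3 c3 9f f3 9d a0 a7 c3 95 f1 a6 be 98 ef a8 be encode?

6

Byte at offset 0: 0xD9 = 11011001 → 2-byte char (#1). Advance 2.
Byte at offset 2: 0xC3 = 11000011 → 2-byte char (#2). Advance 2.
Byte at offset 4: 0xF3 = 11110011 → 4-byte char (#3). Advance 4.
Byte at offset 8: 0xC3 = 11000011 → 2-byte char (#4). Advance 2.
Byte at offset 10: 0xF1 = 11110001 → 4-byte char (#5). Advance 4.
Byte at offset 14: 0xEF = 11101111 → 3-byte char (#6). Advance 3.
Reached end at offset 17 after 6 code points.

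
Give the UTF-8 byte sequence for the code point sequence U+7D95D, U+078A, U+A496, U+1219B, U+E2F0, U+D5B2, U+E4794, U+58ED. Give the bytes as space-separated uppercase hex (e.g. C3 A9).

F1 BD A5 9D DE 8A EA 92 96 F0 92 86 9B EE 8B B0 ED 96 B2 F3 A4 9E 94 E5 A3 AD

U+7D95D: 4-byte form → F1 BD A5 9D.
U+078A: 2-byte form → DE 8A.
U+A496: 3-byte form → EA 92 96.
U+1219B: 4-byte form → F0 92 86 9B.
U+E2F0: 3-byte form → EE 8B B0.
U+D5B2: 3-byte form → ED 96 B2.
U+E4794: 4-byte form → F3 A4 9E 94.
U+58ED: 3-byte form → E5 A3 AD.
Concatenated (26 bytes): F1 BD A5 9D DE 8A EA 92 96 F0 92 86 9B EE 8B B0 ED 96 B2 F3 A4 9E 94 E5 A3 AD.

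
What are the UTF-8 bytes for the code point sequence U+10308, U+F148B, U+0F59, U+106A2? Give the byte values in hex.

U+10308: 4-byte form → F0 90 8C 88.
U+F148B: 4-byte form → F3 B1 92 8B.
U+0F59: 3-byte form → E0 BD 99.
U+106A2: 4-byte form → F0 90 9A A2.
Concatenated (15 bytes): F0 90 8C 88 F3 B1 92 8B E0 BD 99 F0 90 9A A2.

F0 90 8C 88 F3 B1 92 8B E0 BD 99 F0 90 9A A2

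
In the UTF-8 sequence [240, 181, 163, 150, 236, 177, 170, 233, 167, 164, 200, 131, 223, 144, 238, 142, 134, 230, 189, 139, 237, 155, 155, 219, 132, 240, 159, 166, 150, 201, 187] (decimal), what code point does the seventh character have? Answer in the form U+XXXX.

Offset 0: leading byte 0xF0 = 11110000 → 4-byte char #1 = F0 B5 A3 96.
Offset 4: leading byte 0xEC = 11101100 → 3-byte char #2 = EC B1 AA.
Offset 7: leading byte 0xE9 = 11101001 → 3-byte char #3 = E9 A7 A4.
Offset 10: leading byte 0xC8 = 11001000 → 2-byte char #4 = C8 83.
Offset 12: leading byte 0xDF = 11011111 → 2-byte char #5 = DF 90.
Offset 14: leading byte 0xEE = 11101110 → 3-byte char #6 = EE 8E 86.
Offset 17: leading byte 0xE6 = 11100110 → 3-byte char #7 = E6 BD 8B.
Leading byte 0xE6 = 11100110 matches 1110xxxx → 3-byte sequence.
Byte 1: 0xE6 = 11100110, payload 0110 (4 bits).
Byte 2: 0xBD = 10111101 (10xxxxxx ✓), payload 111101.
Byte 3: 0x8B = 10001011 (10xxxxxx ✓), payload 001011.
Concatenate: 0110111101001011 = 0x6F4B (16 bits → U+6F4B).

U+6F4B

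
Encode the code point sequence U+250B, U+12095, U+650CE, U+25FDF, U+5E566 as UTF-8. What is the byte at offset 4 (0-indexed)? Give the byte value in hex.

0x92

U+250B → 3-byte form E2 94 8B at offsets 0–2.
U+12095 → 4-byte form F0 92 82 95 at offsets 3–6.
Offset 4 falls in char 2's range; it's byte 2 of F0 92 82 95 = 0x92.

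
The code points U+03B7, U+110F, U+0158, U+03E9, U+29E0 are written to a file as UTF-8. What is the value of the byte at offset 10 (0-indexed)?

U+03B7 → 2-byte form CE B7 at offsets 0–1.
U+110F → 3-byte form E1 84 8F at offsets 2–4.
U+0158 → 2-byte form C5 98 at offsets 5–6.
U+03E9 → 2-byte form CF A9 at offsets 7–8.
U+29E0 → 3-byte form E2 A7 A0 at offsets 9–11.
Offset 10 falls in char 5's range; it's byte 2 of E2 A7 A0 = 0xA7.

0xA7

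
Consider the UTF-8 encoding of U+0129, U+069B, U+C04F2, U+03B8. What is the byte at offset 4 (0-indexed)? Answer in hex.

U+0129 → 2-byte form C4 A9 at offsets 0–1.
U+069B → 2-byte form DA 9B at offsets 2–3.
U+C04F2 → 4-byte form F3 80 93 B2 at offsets 4–7.
Offset 4 falls in char 3's range; it's byte 1 of F3 80 93 B2 = 0xF3.

0xF3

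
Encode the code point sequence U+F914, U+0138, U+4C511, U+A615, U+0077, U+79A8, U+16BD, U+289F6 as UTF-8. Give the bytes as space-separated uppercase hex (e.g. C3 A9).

EF A4 94 C4 B8 F1 8C 94 91 EA 98 95 77 E7 A6 A8 E1 9A BD F0 A8 A7 B6

U+F914: 3-byte form → EF A4 94.
U+0138: 2-byte form → C4 B8.
U+4C511: 4-byte form → F1 8C 94 91.
U+A615: 3-byte form → EA 98 95.
U+0077: 1-byte form → 77.
U+79A8: 3-byte form → E7 A6 A8.
U+16BD: 3-byte form → E1 9A BD.
U+289F6: 4-byte form → F0 A8 A7 B6.
Concatenated (23 bytes): EF A4 94 C4 B8 F1 8C 94 91 EA 98 95 77 E7 A6 A8 E1 9A BD F0 A8 A7 B6.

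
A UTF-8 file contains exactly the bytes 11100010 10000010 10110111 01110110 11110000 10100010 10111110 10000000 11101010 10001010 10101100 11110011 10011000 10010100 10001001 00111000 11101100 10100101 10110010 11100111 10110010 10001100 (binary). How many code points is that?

8

Byte at offset 0: 0xE2 = 11100010 → 3-byte char (#1). Advance 3.
Byte at offset 3: 0x76 = 01110110 → 1-byte char (#2). Advance 1.
Byte at offset 4: 0xF0 = 11110000 → 4-byte char (#3). Advance 4.
Byte at offset 8: 0xEA = 11101010 → 3-byte char (#4). Advance 3.
Byte at offset 11: 0xF3 = 11110011 → 4-byte char (#5). Advance 4.
Byte at offset 15: 0x38 = 00111000 → 1-byte char (#6). Advance 1.
Byte at offset 16: 0xEC = 11101100 → 3-byte char (#7). Advance 3.
Byte at offset 19: 0xE7 = 11100111 → 3-byte char (#8). Advance 3.
Reached end at offset 22 after 8 code points.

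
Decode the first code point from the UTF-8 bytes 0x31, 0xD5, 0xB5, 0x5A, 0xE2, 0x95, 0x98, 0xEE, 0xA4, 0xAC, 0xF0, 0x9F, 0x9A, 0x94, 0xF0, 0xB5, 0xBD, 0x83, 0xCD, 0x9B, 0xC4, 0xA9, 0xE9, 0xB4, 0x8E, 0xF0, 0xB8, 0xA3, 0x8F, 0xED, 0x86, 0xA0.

Offset 0: leading byte 0x31 = 00110001 → 1-byte char #1 = 31.
Leading byte 0x31 = 00110001 matches 0xxxxxxx → 1-byte sequence.
Byte 1: 0x31 = 00110001, payload 0110001 (7 bits).
Concatenate: 0110001 = 0x31 (7 bits → U+0031).

U+0031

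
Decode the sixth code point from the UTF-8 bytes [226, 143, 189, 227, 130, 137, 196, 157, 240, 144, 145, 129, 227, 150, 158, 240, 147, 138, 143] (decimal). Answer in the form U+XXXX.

Offset 0: leading byte 0xE2 = 11100010 → 3-byte char #1 = E2 8F BD.
Offset 3: leading byte 0xE3 = 11100011 → 3-byte char #2 = E3 82 89.
Offset 6: leading byte 0xC4 = 11000100 → 2-byte char #3 = C4 9D.
Offset 8: leading byte 0xF0 = 11110000 → 4-byte char #4 = F0 90 91 81.
Offset 12: leading byte 0xE3 = 11100011 → 3-byte char #5 = E3 96 9E.
Offset 15: leading byte 0xF0 = 11110000 → 4-byte char #6 = F0 93 8A 8F.
Leading byte 0xF0 = 11110000 matches 11110xxx → 4-byte sequence.
Byte 1: 0xF0 = 11110000, payload 000 (3 bits).
Byte 2: 0x93 = 10010011 (10xxxxxx ✓), payload 010011.
Byte 3: 0x8A = 10001010 (10xxxxxx ✓), payload 001010.
Byte 4: 0x8F = 10001111 (10xxxxxx ✓), payload 001111.
Concatenate: 000010011001010001111 = 0x1328F (21 bits → U+1328F).

U+1328F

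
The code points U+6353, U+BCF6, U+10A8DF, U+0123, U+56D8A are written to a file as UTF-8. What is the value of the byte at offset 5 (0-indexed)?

0xB6

U+6353 → 3-byte form E6 8D 93 at offsets 0–2.
U+BCF6 → 3-byte form EB B3 B6 at offsets 3–5.
Offset 5 falls in char 2's range; it's byte 3 of EB B3 B6 = 0xB6.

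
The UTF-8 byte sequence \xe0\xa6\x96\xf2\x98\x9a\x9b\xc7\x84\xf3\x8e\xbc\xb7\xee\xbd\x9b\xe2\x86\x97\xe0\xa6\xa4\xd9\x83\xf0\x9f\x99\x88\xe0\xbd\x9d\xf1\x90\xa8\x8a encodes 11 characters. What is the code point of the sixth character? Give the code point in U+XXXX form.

Offset 0: leading byte 0xE0 = 11100000 → 3-byte char #1 = E0 A6 96.
Offset 3: leading byte 0xF2 = 11110010 → 4-byte char #2 = F2 98 9A 9B.
Offset 7: leading byte 0xC7 = 11000111 → 2-byte char #3 = C7 84.
Offset 9: leading byte 0xF3 = 11110011 → 4-byte char #4 = F3 8E BC B7.
Offset 13: leading byte 0xEE = 11101110 → 3-byte char #5 = EE BD 9B.
Offset 16: leading byte 0xE2 = 11100010 → 3-byte char #6 = E2 86 97.
Leading byte 0xE2 = 11100010 matches 1110xxxx → 3-byte sequence.
Byte 1: 0xE2 = 11100010, payload 0010 (4 bits).
Byte 2: 0x86 = 10000110 (10xxxxxx ✓), payload 000110.
Byte 3: 0x97 = 10010111 (10xxxxxx ✓), payload 010111.
Concatenate: 0010000110010111 = 0x2197 (16 bits → U+2197).

U+2197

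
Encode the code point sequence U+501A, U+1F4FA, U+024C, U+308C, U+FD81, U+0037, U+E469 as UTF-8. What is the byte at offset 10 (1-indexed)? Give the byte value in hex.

0xE3

1-indexed offset 10 is 0-indexed offset 9.
U+501A → 3-byte form E5 80 9A at offsets 0–2.
U+1F4FA → 4-byte form F0 9F 93 BA at offsets 3–6.
U+024C → 2-byte form C9 8C at offsets 7–8.
U+308C → 3-byte form E3 82 8C at offsets 9–11.
Offset 9 falls in char 4's range; it's byte 1 of E3 82 8C = 0xE3.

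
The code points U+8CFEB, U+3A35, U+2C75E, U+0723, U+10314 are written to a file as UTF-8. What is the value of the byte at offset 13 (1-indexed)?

0xA3

1-indexed offset 13 is 0-indexed offset 12.
U+8CFEB → 4-byte form F2 8C BF AB at offsets 0–3.
U+3A35 → 3-byte form E3 A8 B5 at offsets 4–6.
U+2C75E → 4-byte form F0 AC 9D 9E at offsets 7–10.
U+0723 → 2-byte form DC A3 at offsets 11–12.
Offset 12 falls in char 4's range; it's byte 2 of DC A3 = 0xA3.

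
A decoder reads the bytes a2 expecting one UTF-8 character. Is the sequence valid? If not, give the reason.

invalid (continuation byte with no leading byte)

Byte 0xA2 = 10100010 has the form 10xxxxxx — a continuation byte — but there is no preceding leading byte.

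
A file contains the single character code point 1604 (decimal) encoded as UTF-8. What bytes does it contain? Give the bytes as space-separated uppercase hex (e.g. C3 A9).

D9 84

U+0644 = 0x644 = 1604 decimal. In range U+0080–U+07FF → 2-byte form: 110xxxxx 10xxxxxx.
Binary (11 bits): 11001000100.
Split 5+6: 11001 | 000100.
Byte 1: 11011001 = 0xD9.
Byte 2: 10000100 = 0x84.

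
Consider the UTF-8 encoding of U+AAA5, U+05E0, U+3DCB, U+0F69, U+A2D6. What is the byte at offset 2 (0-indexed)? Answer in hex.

U+AAA5 → 3-byte form EA AA A5 at offsets 0–2.
Offset 2 falls in char 1's range; it's byte 3 of EA AA A5 = 0xA5.

0xA5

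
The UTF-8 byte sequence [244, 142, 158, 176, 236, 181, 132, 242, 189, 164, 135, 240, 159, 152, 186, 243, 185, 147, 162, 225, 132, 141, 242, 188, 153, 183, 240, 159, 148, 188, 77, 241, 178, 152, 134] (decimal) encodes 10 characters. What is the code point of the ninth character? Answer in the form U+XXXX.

Offset 0: leading byte 0xF4 = 11110100 → 4-byte char #1 = F4 8E 9E B0.
Offset 4: leading byte 0xEC = 11101100 → 3-byte char #2 = EC B5 84.
Offset 7: leading byte 0xF2 = 11110010 → 4-byte char #3 = F2 BD A4 87.
Offset 11: leading byte 0xF0 = 11110000 → 4-byte char #4 = F0 9F 98 BA.
Offset 15: leading byte 0xF3 = 11110011 → 4-byte char #5 = F3 B9 93 A2.
Offset 19: leading byte 0xE1 = 11100001 → 3-byte char #6 = E1 84 8D.
Offset 22: leading byte 0xF2 = 11110010 → 4-byte char #7 = F2 BC 99 B7.
Offset 26: leading byte 0xF0 = 11110000 → 4-byte char #8 = F0 9F 94 BC.
Offset 30: leading byte 0x4D = 01001101 → 1-byte char #9 = 4D.
Leading byte 0x4D = 01001101 matches 0xxxxxxx → 1-byte sequence.
Byte 1: 0x4D = 01001101, payload 1001101 (7 bits).
Concatenate: 1001101 = 0x4D (7 bits → U+004D).

U+004D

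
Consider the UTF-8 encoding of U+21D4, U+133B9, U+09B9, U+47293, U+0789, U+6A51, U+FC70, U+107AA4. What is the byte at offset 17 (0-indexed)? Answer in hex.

0xA9

U+21D4 → 3-byte form E2 87 94 at offsets 0–2.
U+133B9 → 4-byte form F0 93 8E B9 at offsets 3–6.
U+09B9 → 3-byte form E0 A6 B9 at offsets 7–9.
U+47293 → 4-byte form F1 87 8A 93 at offsets 10–13.
U+0789 → 2-byte form DE 89 at offsets 14–15.
U+6A51 → 3-byte form E6 A9 91 at offsets 16–18.
Offset 17 falls in char 6's range; it's byte 2 of E6 A9 91 = 0xA9.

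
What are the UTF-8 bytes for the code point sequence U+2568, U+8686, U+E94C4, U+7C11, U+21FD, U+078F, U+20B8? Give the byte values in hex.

U+2568: 3-byte form → E2 95 A8.
U+8686: 3-byte form → E8 9A 86.
U+E94C4: 4-byte form → F3 A9 93 84.
U+7C11: 3-byte form → E7 B0 91.
U+21FD: 3-byte form → E2 87 BD.
U+078F: 2-byte form → DE 8F.
U+20B8: 3-byte form → E2 82 B8.
Concatenated (21 bytes): E2 95 A8 E8 9A 86 F3 A9 93 84 E7 B0 91 E2 87 BD DE 8F E2 82 B8.

E2 95 A8 E8 9A 86 F3 A9 93 84 E7 B0 91 E2 87 BD DE 8F E2 82 B8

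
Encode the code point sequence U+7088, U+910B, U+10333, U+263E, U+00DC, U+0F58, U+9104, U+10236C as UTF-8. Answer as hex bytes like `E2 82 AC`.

E7 82 88 E9 84 8B F0 90 8C B3 E2 98 BE C3 9C E0 BD 98 E9 84 84 F4 82 8D AC

U+7088: 3-byte form → E7 82 88.
U+910B: 3-byte form → E9 84 8B.
U+10333: 4-byte form → F0 90 8C B3.
U+263E: 3-byte form → E2 98 BE.
U+00DC: 2-byte form → C3 9C.
U+0F58: 3-byte form → E0 BD 98.
U+9104: 3-byte form → E9 84 84.
U+10236C: 4-byte form → F4 82 8D AC.
Concatenated (25 bytes): E7 82 88 E9 84 8B F0 90 8C B3 E2 98 BE C3 9C E0 BD 98 E9 84 84 F4 82 8D AC.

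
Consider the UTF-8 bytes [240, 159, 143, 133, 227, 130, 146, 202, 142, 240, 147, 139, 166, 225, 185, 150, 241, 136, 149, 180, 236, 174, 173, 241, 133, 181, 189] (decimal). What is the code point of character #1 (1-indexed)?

U+1F3C5

Offset 0: leading byte 0xF0 = 11110000 → 4-byte char #1 = F0 9F 8F 85.
Leading byte 0xF0 = 11110000 matches 11110xxx → 4-byte sequence.
Byte 1: 0xF0 = 11110000, payload 000 (3 bits).
Byte 2: 0x9F = 10011111 (10xxxxxx ✓), payload 011111.
Byte 3: 0x8F = 10001111 (10xxxxxx ✓), payload 001111.
Byte 4: 0x85 = 10000101 (10xxxxxx ✓), payload 000101.
Concatenate: 000011111001111000101 = 0x1F3C5 (21 bits → U+1F3C5).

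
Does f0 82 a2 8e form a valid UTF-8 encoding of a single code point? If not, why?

Leading byte 0xF0 = 11110000 → 4-byte form.
Continuation bytes all match 10xxxxxx. Payload decodes to 0x288E.
But 0x288E < 0x10000, the minimum for a 4-byte sequence — this is an overlong encoding.

invalid (overlong encoding)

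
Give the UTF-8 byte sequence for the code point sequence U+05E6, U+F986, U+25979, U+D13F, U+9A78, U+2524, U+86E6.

U+05E6: 2-byte form → D7 A6.
U+F986: 3-byte form → EF A6 86.
U+25979: 4-byte form → F0 A5 A5 B9.
U+D13F: 3-byte form → ED 84 BF.
U+9A78: 3-byte form → E9 A9 B8.
U+2524: 3-byte form → E2 94 A4.
U+86E6: 3-byte form → E8 9B A6.
Concatenated (21 bytes): D7 A6 EF A6 86 F0 A5 A5 B9 ED 84 BF E9 A9 B8 E2 94 A4 E8 9B A6.

D7 A6 EF A6 86 F0 A5 A5 B9 ED 84 BF E9 A9 B8 E2 94 A4 E8 9B A6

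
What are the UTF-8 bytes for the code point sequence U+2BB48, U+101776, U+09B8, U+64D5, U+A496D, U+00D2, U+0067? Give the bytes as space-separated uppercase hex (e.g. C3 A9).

U+2BB48: 4-byte form → F0 AB AD 88.
U+101776: 4-byte form → F4 81 9D B6.
U+09B8: 3-byte form → E0 A6 B8.
U+64D5: 3-byte form → E6 93 95.
U+A496D: 4-byte form → F2 A4 A5 AD.
U+00D2: 2-byte form → C3 92.
U+0067: 1-byte form → 67.
Concatenated (21 bytes): F0 AB AD 88 F4 81 9D B6 E0 A6 B8 E6 93 95 F2 A4 A5 AD C3 92 67.

F0 AB AD 88 F4 81 9D B6 E0 A6 B8 E6 93 95 F2 A4 A5 AD C3 92 67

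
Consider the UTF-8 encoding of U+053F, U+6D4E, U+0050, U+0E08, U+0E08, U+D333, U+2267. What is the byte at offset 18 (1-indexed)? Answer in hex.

0xA7

1-indexed offset 18 is 0-indexed offset 17.
U+053F → 2-byte form D4 BF at offsets 0–1.
U+6D4E → 3-byte form E6 B5 8E at offsets 2–4.
U+0050 → 1-byte form 50 at offsets 5–5.
U+0E08 → 3-byte form E0 B8 88 at offsets 6–8.
U+0E08 → 3-byte form E0 B8 88 at offsets 9–11.
U+D333 → 3-byte form ED 8C B3 at offsets 12–14.
U+2267 → 3-byte form E2 89 A7 at offsets 15–17.
Offset 17 falls in char 7's range; it's byte 3 of E2 89 A7 = 0xA7.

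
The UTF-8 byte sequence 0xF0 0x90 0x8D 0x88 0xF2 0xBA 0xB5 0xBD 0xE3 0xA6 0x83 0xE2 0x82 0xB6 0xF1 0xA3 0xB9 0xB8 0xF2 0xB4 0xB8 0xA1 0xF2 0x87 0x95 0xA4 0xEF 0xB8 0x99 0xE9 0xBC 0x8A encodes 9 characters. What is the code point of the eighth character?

U+FE19

Offset 0: leading byte 0xF0 = 11110000 → 4-byte char #1 = F0 90 8D 88.
Offset 4: leading byte 0xF2 = 11110010 → 4-byte char #2 = F2 BA B5 BD.
Offset 8: leading byte 0xE3 = 11100011 → 3-byte char #3 = E3 A6 83.
Offset 11: leading byte 0xE2 = 11100010 → 3-byte char #4 = E2 82 B6.
Offset 14: leading byte 0xF1 = 11110001 → 4-byte char #5 = F1 A3 B9 B8.
Offset 18: leading byte 0xF2 = 11110010 → 4-byte char #6 = F2 B4 B8 A1.
Offset 22: leading byte 0xF2 = 11110010 → 4-byte char #7 = F2 87 95 A4.
Offset 26: leading byte 0xEF = 11101111 → 3-byte char #8 = EF B8 99.
Leading byte 0xEF = 11101111 matches 1110xxxx → 3-byte sequence.
Byte 1: 0xEF = 11101111, payload 1111 (4 bits).
Byte 2: 0xB8 = 10111000 (10xxxxxx ✓), payload 111000.
Byte 3: 0x99 = 10011001 (10xxxxxx ✓), payload 011001.
Concatenate: 1111111000011001 = 0xFE19 (16 bits → U+FE19).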